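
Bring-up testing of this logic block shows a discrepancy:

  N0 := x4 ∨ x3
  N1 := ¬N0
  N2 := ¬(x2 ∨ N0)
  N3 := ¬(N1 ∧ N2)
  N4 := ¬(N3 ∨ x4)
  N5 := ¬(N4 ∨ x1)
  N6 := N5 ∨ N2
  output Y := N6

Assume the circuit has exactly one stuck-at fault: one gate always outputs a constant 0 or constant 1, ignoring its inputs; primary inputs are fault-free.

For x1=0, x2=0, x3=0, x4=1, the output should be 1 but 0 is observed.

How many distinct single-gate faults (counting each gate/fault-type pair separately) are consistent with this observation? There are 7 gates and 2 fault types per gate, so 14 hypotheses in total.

3

Fault-free: N0=1, N1=0, N2=0, N3=1, N4=0, N5=1, N6=1 → 1. Observed 0.
  N0 stuck-at-0: output 1 ✗
  N0 stuck-at-1: output 1 ✗
  N1 stuck-at-0: output 1 ✗
  N1 stuck-at-1: output 1 ✗
  N2 stuck-at-0: output 1 ✗
  N2 stuck-at-1: output 1 ✗
  N3 stuck-at-0: output 1 ✗
  N3 stuck-at-1: output 1 ✗
  N4 stuck-at-0: output 1 ✗
  N4 stuck-at-1: output 0 ✓
  N5 stuck-at-0: output 0 ✓
  N5 stuck-at-1: output 1 ✗
  N6 stuck-at-0: output 0 ✓
  N6 stuck-at-1: output 1 ✗
Consistent faults: {N4 stuck-at-1, N5 stuck-at-0, N6 stuck-at-0} — 3 in all.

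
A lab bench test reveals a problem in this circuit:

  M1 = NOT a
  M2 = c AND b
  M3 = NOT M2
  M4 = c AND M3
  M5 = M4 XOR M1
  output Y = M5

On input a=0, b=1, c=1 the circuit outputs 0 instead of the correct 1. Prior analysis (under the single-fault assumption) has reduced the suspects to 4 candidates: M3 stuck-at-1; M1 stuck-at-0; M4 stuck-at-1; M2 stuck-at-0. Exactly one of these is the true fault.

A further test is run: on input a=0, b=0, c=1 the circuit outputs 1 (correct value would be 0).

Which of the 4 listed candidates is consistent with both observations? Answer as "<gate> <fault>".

Evaluate each candidate on input a=0, b=0, c=1:
  M3 stuck-at-1: M1=1, M2=0, M3=1 [stuck-at-1], M4=1, M5=0 → 0 — eliminated
  M1 stuck-at-0: M1=0 [stuck-at-0], M2=0, M3=1, M4=1, M5=1 → 1 — matches
  M4 stuck-at-1: M1=1, M2=0, M3=1, M4=1 [stuck-at-1], M5=0 → 0 — eliminated
  M2 stuck-at-0: M1=1, M2=0 [stuck-at-0], M3=1, M4=1, M5=0 → 0 — eliminated
Only M1 stuck-at-0 reproduces the observed 1.

M1 stuck-at-0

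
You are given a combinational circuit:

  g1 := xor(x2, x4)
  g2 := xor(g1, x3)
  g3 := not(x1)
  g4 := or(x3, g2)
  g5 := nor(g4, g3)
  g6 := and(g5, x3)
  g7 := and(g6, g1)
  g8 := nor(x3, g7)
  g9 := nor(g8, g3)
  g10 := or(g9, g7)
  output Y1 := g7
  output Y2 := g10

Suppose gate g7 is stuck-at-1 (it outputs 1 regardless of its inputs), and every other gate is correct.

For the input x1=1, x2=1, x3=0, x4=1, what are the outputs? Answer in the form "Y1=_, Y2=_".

Propagate with g7 forced: g1=0, g2=0, g3=0, g4=0, g5=1, g6=0, g7=1 [stuck-at-1], g8=0, g9=1, g10=1.
So the outputs are Y1=1, Y2=1. (Without the fault they would be Y1=0, Y2=0.)

Y1=1, Y2=1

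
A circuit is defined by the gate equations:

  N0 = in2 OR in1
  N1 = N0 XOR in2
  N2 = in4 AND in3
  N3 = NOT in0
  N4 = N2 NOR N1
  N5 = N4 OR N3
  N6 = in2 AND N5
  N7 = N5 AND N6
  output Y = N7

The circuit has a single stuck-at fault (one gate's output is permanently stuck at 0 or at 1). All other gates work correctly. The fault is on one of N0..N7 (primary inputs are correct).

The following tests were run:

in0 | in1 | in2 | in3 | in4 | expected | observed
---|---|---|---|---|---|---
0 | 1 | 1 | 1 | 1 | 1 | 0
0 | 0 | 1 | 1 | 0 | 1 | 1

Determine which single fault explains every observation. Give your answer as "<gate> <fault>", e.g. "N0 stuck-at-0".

Fault-free values for test 1 (in0=0, in1=1, in2=1, in3=1, in4=1): N0=1, N1=0, N2=1, N3=1, N4=0, N5=1, N6=1, N7=1, giving Y=1. Observed 0.
Test 1: faults giving observed 0 are {N3 stuck-at-0, N5 stuck-at-0, N6 stuck-at-0, N7 stuck-at-0}.
Test 2 (in0=0, in1=0, in2=1, in3=1, in4=0): fault-free N0=1, N1=0, N2=0, N3=1, N4=1, N5=1, N6=1, N7=1 → 1; observed 1. Eliminates N5 stuck-at-0, N6 stuck-at-0, N7 stuck-at-0.
Only N3 stuck-at-0 is consistent with every test.

N3 stuck-at-0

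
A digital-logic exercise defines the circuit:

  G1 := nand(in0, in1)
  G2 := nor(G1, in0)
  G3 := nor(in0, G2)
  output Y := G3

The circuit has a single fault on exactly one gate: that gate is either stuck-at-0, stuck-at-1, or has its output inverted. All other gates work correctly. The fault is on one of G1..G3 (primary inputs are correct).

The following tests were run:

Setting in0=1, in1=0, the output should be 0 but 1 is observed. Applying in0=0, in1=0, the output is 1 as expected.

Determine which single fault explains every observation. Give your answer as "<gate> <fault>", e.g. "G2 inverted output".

G3 stuck-at-1

Fault-free values for test 1 (in0=1, in1=0): G1=1, G2=0, G3=0, giving Y=0. Observed 1.
Test 1: faults giving observed 1 are {G3 stuck-at-1, G3 inverted output}.
Test 2 (in0=0, in1=0): fault-free G1=1, G2=0, G3=1 → 1; observed 1. Eliminates G3 inverted output.
Only G3 stuck-at-1 is consistent with every test.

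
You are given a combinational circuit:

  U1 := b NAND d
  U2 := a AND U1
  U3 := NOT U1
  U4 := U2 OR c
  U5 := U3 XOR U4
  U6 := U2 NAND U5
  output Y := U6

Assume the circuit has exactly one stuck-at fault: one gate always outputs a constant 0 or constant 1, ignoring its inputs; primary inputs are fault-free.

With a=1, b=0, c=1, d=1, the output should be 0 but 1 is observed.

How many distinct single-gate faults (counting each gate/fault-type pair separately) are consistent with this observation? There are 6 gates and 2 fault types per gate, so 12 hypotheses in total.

6

Fault-free: U1=1, U2=1, U3=0, U4=1, U5=1, U6=0 → 0. Observed 1.
  U1 stuck-at-0: output 1 ✓
  U1 stuck-at-1: output 0 ✗
  U2 stuck-at-0: output 1 ✓
  U2 stuck-at-1: output 0 ✗
  U3 stuck-at-0: output 0 ✗
  U3 stuck-at-1: output 1 ✓
  U4 stuck-at-0: output 1 ✓
  U4 stuck-at-1: output 0 ✗
  U5 stuck-at-0: output 1 ✓
  U5 stuck-at-1: output 0 ✗
  U6 stuck-at-0: output 0 ✗
  U6 stuck-at-1: output 1 ✓
Consistent faults: {U1 stuck-at-0, U2 stuck-at-0, U3 stuck-at-1, U4 stuck-at-0, U5 stuck-at-0, U6 stuck-at-1} — 6 in all.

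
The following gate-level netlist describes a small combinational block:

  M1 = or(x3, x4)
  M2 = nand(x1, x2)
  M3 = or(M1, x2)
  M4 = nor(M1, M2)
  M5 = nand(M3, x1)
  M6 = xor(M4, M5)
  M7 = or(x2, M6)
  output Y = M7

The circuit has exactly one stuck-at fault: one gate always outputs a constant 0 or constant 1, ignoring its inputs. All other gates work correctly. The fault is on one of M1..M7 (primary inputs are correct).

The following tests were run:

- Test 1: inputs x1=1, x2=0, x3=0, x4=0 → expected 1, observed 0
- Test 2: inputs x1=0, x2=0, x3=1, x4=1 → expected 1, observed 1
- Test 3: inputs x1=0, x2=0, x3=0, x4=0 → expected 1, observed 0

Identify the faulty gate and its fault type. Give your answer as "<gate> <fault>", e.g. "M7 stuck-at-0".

M2 stuck-at-0

Fault-free values for test 1 (x1=1, x2=0, x3=0, x4=0): M1=0, M2=1, M3=0, M4=0, M5=1, M6=1, M7=1, giving Y=1. Observed 0.
Test 1: faults giving observed 0 are {M1 stuck-at-1, M2 stuck-at-0, M3 stuck-at-1, M4 stuck-at-1, M5 stuck-at-0, M6 stuck-at-0, M7 stuck-at-0}.
Test 2 (x1=0, x2=0, x3=1, x4=1): fault-free M1=1, M2=1, M3=1, M4=0, M5=1, M6=1, M7=1 → 1; observed 1. Eliminates M4 stuck-at-1, M5 stuck-at-0, M6 stuck-at-0, M7 stuck-at-0.
Test 3 (x1=0, x2=0, x3=0, x4=0): fault-free M1=0, M2=1, M3=0, M4=0, M5=1, M6=1, M7=1 → 1; observed 0. Eliminates M1 stuck-at-1, M3 stuck-at-1.
Only M2 stuck-at-0 is consistent with every test.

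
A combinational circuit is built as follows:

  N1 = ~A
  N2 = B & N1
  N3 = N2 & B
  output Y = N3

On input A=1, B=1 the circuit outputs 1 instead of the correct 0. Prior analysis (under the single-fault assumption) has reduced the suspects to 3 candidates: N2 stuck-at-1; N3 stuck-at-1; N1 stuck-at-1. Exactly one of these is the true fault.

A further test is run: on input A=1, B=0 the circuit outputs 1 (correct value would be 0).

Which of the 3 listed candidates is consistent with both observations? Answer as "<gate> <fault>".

Evaluate each candidate on input A=1, B=0:
  N2 stuck-at-1: N1=0, N2=1 [stuck-at-1], N3=0 → 0 — eliminated
  N3 stuck-at-1: N1=0, N2=0, N3=1 [stuck-at-1] → 1 — matches
  N1 stuck-at-1: N1=1 [stuck-at-1], N2=0, N3=0 → 0 — eliminated
Only N3 stuck-at-1 reproduces the observed 1.

N3 stuck-at-1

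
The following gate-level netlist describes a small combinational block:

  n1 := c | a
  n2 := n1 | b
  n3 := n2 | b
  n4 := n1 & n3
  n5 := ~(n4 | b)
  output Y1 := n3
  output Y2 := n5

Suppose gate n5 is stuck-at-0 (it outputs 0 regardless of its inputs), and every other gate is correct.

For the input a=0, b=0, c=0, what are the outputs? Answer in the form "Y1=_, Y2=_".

Propagate with n5 forced: n1=0, n2=0, n3=0, n4=0, n5=0 [stuck-at-0].
So the outputs are Y1=0, Y2=0. (Without the fault they would be Y1=0, Y2=1.)

Y1=0, Y2=0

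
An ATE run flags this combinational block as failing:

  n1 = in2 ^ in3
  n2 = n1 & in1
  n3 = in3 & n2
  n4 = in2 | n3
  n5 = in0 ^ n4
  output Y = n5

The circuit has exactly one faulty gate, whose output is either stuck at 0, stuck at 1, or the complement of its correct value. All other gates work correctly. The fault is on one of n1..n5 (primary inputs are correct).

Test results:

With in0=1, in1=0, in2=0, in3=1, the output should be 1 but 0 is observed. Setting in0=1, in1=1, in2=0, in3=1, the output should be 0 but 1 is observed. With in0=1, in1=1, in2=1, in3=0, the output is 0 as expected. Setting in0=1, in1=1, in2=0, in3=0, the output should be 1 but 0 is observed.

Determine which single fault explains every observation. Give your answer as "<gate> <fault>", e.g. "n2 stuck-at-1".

Fault-free values for test 1 (in0=1, in1=0, in2=0, in3=1): n1=1, n2=0, n3=0, n4=0, n5=1, giving Y=1. Observed 0.
Test 1: faults giving observed 0 are {n2 stuck-at-1, n2 inverted output, n3 stuck-at-1, n3 inverted output, n4 stuck-at-1, n4 inverted output, n5 stuck-at-0, n5 inverted output}.
Test 2 (in0=1, in1=1, in2=0, in3=1): fault-free n1=1, n2=1, n3=1, n4=1, n5=0 → 0; observed 1. Eliminates n2 stuck-at-1, n3 stuck-at-1, n4 stuck-at-1, n5 stuck-at-0.
Test 3 (in0=1, in1=1, in2=1, in3=0): fault-free n1=1, n2=1, n3=0, n4=1, n5=0 → 0; observed 0. Eliminates n4 inverted output, n5 inverted output.
Test 4 (in0=1, in1=1, in2=0, in3=0): fault-free n1=0, n2=0, n3=0, n4=0, n5=1 → 1; observed 0. Eliminates n2 inverted output.
Only n3 inverted output is consistent with every test.

n3 inverted output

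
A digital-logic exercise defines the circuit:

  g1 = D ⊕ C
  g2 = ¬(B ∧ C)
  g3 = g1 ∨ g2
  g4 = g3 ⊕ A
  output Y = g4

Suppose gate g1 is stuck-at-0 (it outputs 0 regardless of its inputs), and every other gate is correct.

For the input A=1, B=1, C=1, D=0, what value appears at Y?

1

Propagate with g1 forced: g1=0 [stuck-at-0], g2=0, g3=0, g4=1.
So Y = 1. (Without the fault it would be 0.)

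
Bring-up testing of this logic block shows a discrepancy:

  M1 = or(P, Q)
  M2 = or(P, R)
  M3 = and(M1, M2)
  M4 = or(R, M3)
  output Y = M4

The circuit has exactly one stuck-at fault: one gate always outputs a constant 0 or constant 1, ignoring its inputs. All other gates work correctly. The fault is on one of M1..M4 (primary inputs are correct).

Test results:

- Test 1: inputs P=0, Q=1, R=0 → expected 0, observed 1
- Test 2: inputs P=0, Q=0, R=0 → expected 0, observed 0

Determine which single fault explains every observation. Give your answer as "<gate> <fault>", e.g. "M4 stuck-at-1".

M2 stuck-at-1

Fault-free values for test 1 (P=0, Q=1, R=0): M1=1, M2=0, M3=0, M4=0, giving Y=0. Observed 1.
Test 1: faults giving observed 1 are {M2 stuck-at-1, M3 stuck-at-1, M4 stuck-at-1}.
Test 2 (P=0, Q=0, R=0): fault-free M1=0, M2=0, M3=0, M4=0 → 0; observed 0. Eliminates M3 stuck-at-1, M4 stuck-at-1.
Only M2 stuck-at-1 is consistent with every test.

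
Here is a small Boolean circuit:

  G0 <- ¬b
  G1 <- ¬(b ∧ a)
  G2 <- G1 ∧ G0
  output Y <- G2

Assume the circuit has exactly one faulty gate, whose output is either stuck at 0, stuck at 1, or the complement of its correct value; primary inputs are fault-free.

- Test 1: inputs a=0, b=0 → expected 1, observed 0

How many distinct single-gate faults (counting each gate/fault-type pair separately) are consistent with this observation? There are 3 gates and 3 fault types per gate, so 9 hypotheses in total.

6

Fault-free: G0=1, G1=1, G2=1 → 1. Observed 0.
  G0 stuck-at-0: output 0 ✓
  G0 stuck-at-1: output 1 ✗
  G0 inverted output: output 0 ✓
  G1 stuck-at-0: output 0 ✓
  G1 stuck-at-1: output 1 ✗
  G1 inverted output: output 0 ✓
  G2 stuck-at-0: output 0 ✓
  G2 stuck-at-1: output 1 ✗
  G2 inverted output: output 0 ✓
Consistent faults: {G0 stuck-at-0, G0 inverted output, G1 stuck-at-0, G1 inverted output, G2 stuck-at-0, G2 inverted output} — 6 in all.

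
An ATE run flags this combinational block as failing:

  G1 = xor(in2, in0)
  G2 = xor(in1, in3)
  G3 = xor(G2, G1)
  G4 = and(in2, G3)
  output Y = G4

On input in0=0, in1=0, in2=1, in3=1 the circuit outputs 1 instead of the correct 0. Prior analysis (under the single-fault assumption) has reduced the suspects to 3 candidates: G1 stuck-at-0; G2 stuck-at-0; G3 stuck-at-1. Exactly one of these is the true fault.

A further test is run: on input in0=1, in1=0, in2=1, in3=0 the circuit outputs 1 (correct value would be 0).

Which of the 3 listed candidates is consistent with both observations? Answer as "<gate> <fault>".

Evaluate each candidate on input in0=1, in1=0, in2=1, in3=0:
  G1 stuck-at-0: G1=0 [stuck-at-0], G2=0, G3=0, G4=0 → 0 — eliminated
  G2 stuck-at-0: G1=0, G2=0 [stuck-at-0], G3=0, G4=0 → 0 — eliminated
  G3 stuck-at-1: G1=0, G2=0, G3=1 [stuck-at-1], G4=1 → 1 — matches
Only G3 stuck-at-1 reproduces the observed 1.

G3 stuck-at-1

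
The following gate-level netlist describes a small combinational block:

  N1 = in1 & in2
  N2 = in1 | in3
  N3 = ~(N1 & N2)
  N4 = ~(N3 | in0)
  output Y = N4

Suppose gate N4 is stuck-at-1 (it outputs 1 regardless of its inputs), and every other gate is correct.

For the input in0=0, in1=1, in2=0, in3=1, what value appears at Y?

1

Propagate with N4 forced: N1=0, N2=1, N3=1, N4=1 [stuck-at-1].
So Y = 1. (Without the fault it would be 0.)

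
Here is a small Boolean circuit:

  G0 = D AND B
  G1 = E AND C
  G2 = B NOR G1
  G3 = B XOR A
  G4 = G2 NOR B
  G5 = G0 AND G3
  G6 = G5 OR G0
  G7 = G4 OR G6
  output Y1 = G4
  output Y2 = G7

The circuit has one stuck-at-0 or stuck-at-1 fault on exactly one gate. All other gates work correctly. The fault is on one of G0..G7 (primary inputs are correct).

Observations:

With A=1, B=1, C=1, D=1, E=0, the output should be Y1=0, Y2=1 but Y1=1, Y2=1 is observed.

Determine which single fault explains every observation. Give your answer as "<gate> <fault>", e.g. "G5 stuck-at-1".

Fault-free values for test 1 (A=1, B=1, C=1, D=1, E=0): G0=1, G1=0, G2=0, G3=0, G4=0, G5=0, G6=1, G7=1, giving Y1=0, Y2=1. Observed Y1=1, Y2=1.
Test 1: faults giving observed Y1=1, Y2=1 are {G4 stuck-at-1}.
Only G4 stuck-at-1 is consistent with every test.

G4 stuck-at-1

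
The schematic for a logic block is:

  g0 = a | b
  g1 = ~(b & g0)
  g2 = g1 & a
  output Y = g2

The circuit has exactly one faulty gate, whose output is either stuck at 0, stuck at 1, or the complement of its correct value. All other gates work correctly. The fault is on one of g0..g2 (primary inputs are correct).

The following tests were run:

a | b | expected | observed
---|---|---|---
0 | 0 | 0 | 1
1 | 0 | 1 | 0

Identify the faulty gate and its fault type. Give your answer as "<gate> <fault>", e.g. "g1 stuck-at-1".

Fault-free values for test 1 (a=0, b=0): g0=0, g1=1, g2=0, giving Y=0. Observed 1.
Test 1: faults giving observed 1 are {g2 stuck-at-1, g2 inverted output}.
Test 2 (a=1, b=0): fault-free g0=1, g1=1, g2=1 → 1; observed 0. Eliminates g2 stuck-at-1.
Only g2 inverted output is consistent with every test.

g2 inverted output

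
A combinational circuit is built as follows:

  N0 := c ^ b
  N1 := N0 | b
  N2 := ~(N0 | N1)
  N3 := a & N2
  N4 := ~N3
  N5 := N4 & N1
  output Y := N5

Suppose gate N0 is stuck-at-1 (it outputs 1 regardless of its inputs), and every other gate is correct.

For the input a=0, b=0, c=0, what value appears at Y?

Propagate with N0 forced: N0=1 [stuck-at-1], N1=1, N2=0, N3=0, N4=1, N5=1.
So Y = 1. (Without the fault it would be 0.)

1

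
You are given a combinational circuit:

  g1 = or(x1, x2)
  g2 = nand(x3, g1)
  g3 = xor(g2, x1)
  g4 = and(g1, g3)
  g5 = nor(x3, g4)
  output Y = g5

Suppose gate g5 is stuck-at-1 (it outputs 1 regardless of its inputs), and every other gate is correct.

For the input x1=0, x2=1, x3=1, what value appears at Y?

1

Propagate with g5 forced: g1=1, g2=0, g3=0, g4=0, g5=1 [stuck-at-1].
So Y = 1. (Without the fault it would be 0.)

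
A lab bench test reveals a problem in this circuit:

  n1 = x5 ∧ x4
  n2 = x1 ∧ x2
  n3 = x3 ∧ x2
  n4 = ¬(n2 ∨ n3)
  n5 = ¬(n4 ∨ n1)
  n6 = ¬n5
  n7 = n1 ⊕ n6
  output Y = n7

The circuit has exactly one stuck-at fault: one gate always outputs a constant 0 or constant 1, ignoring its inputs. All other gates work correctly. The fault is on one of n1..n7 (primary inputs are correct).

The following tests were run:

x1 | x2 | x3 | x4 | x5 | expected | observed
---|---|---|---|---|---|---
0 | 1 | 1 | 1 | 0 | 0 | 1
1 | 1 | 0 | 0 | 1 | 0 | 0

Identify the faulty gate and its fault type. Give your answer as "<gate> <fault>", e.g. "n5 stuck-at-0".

n3 stuck-at-0

Fault-free values for test 1 (x1=0, x2=1, x3=1, x4=1, x5=0): n1=0, n2=0, n3=1, n4=0, n5=1, n6=0, n7=0, giving Y=0. Observed 1.
Test 1: faults giving observed 1 are {n3 stuck-at-0, n4 stuck-at-1, n5 stuck-at-0, n6 stuck-at-1, n7 stuck-at-1}.
Test 2 (x1=1, x2=1, x3=0, x4=0, x5=1): fault-free n1=0, n2=1, n3=0, n4=0, n5=1, n6=0, n7=0 → 0; observed 0. Eliminates n4 stuck-at-1, n5 stuck-at-0, n6 stuck-at-1, n7 stuck-at-1.
Only n3 stuck-at-0 is consistent with every test.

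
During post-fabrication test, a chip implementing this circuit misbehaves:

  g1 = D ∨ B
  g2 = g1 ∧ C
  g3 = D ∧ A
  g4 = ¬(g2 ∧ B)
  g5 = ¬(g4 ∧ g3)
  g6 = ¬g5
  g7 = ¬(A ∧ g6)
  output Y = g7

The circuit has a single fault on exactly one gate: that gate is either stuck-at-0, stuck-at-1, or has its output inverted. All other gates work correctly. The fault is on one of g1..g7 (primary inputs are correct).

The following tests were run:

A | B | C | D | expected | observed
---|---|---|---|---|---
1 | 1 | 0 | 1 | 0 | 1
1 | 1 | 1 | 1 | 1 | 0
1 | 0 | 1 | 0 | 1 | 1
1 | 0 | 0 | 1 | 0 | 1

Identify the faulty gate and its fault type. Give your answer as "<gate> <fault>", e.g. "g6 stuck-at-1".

g4 inverted output

Fault-free values for test 1 (A=1, B=1, C=0, D=1): g1=1, g2=0, g3=1, g4=1, g5=0, g6=1, g7=0, giving Y=0. Observed 1.
Test 1: faults giving observed 1 are {g2 stuck-at-1, g2 inverted output, g3 stuck-at-0, g3 inverted output, g4 stuck-at-0, g4 inverted output, g5 stuck-at-1, g5 inverted output, g6 stuck-at-0, g6 inverted output, g7 stuck-at-1, g7 inverted output}.
Test 2 (A=1, B=1, C=1, D=1): fault-free g1=1, g2=1, g3=1, g4=0, g5=1, g6=0, g7=1 → 1; observed 0. Eliminates g2 stuck-at-1, g3 stuck-at-0, g3 inverted output, g4 stuck-at-0, g5 stuck-at-1, g6 stuck-at-0, g7 stuck-at-1.
Test 3 (A=1, B=0, C=1, D=0): fault-free g1=0, g2=0, g3=0, g4=1, g5=1, g6=0, g7=1 → 1; observed 1. Eliminates g5 inverted output, g6 inverted output, g7 inverted output.
Test 4 (A=1, B=0, C=0, D=1): fault-free g1=1, g2=0, g3=1, g4=1, g5=0, g6=1, g7=0 → 0; observed 1. Eliminates g2 inverted output.
Only g4 inverted output is consistent with every test.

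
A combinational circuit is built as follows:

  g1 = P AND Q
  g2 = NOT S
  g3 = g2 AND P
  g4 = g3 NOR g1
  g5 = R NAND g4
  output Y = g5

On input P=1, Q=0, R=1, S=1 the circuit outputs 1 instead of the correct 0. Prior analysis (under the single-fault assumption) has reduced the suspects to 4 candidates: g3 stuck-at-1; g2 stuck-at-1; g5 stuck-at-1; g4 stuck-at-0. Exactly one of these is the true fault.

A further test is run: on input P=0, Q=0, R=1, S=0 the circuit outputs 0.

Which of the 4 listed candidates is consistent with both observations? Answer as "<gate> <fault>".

Evaluate each candidate on input P=0, Q=0, R=1, S=0:
  g3 stuck-at-1: g1=0, g2=1, g3=1 [stuck-at-1], g4=0, g5=1 → 1 — eliminated
  g2 stuck-at-1: g1=0, g2=1 [stuck-at-1], g3=0, g4=1, g5=0 → 0 — matches
  g5 stuck-at-1: g1=0, g2=1, g3=0, g4=1, g5=1 [stuck-at-1] → 1 — eliminated
  g4 stuck-at-0: g1=0, g2=1, g3=0, g4=0 [stuck-at-0], g5=1 → 1 — eliminated
Only g2 stuck-at-1 reproduces the observed 0.

g2 stuck-at-1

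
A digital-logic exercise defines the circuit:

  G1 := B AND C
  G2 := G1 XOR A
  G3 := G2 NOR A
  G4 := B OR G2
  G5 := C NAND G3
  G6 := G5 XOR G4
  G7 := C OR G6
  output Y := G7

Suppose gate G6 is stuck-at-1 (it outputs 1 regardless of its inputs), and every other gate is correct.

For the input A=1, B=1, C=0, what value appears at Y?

Propagate with G6 forced: G1=0, G2=1, G3=0, G4=1, G5=1, G6=1 [stuck-at-1], G7=1.
So Y = 1. (Without the fault it would be 0.)

1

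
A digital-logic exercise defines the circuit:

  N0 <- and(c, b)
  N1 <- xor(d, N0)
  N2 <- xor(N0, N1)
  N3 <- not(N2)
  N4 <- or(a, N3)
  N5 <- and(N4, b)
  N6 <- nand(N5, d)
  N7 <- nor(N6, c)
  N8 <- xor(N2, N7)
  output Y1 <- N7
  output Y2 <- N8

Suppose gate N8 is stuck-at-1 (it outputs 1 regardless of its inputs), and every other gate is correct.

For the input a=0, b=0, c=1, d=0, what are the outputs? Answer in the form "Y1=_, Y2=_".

Propagate with N8 forced: N0=0, N1=0, N2=0, N3=1, N4=1, N5=0, N6=1, N7=0, N8=1 [stuck-at-1].
So the outputs are Y1=0, Y2=1. (Without the fault they would be Y1=0, Y2=0.)

Y1=0, Y2=1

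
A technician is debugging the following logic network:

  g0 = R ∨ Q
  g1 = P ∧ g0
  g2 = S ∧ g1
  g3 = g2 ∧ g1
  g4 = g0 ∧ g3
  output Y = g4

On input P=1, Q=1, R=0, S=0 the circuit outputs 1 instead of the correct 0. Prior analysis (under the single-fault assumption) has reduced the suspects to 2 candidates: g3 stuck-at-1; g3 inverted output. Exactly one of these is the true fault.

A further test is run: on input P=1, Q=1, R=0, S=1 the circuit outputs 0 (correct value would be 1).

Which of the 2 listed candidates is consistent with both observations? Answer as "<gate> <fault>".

Evaluate each candidate on input P=1, Q=1, R=0, S=1:
  g3 stuck-at-1: g0=1, g1=1, g2=1, g3=1 [stuck-at-1], g4=1 → 1 — eliminated
  g3 inverted output: g0=1, g1=1, g2=1, g3=0 [inverted output], g4=0 → 0 — matches
Only g3 inverted output reproduces the observed 0.

g3 inverted output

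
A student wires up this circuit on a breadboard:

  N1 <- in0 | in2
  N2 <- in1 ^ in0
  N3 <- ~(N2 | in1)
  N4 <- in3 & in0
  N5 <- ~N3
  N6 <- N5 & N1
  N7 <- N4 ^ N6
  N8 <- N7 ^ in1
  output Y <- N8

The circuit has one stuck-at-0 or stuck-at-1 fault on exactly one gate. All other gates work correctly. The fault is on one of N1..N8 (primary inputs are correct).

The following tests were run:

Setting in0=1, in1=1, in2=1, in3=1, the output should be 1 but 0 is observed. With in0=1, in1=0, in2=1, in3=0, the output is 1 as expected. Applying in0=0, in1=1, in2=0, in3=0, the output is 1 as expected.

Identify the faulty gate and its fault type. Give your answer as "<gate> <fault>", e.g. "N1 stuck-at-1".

N4 stuck-at-0

Fault-free values for test 1 (in0=1, in1=1, in2=1, in3=1): N1=1, N2=0, N3=0, N4=1, N5=1, N6=1, N7=0, N8=1, giving Y=1. Observed 0.
Test 1: faults giving observed 0 are {N1 stuck-at-0, N3 stuck-at-1, N4 stuck-at-0, N5 stuck-at-0, N6 stuck-at-0, N7 stuck-at-1, N8 stuck-at-0}.
Test 2 (in0=1, in1=0, in2=1, in3=0): fault-free N1=1, N2=1, N3=0, N4=0, N5=1, N6=1, N7=1, N8=1 → 1; observed 1. Eliminates N1 stuck-at-0, N3 stuck-at-1, N5 stuck-at-0, N6 stuck-at-0, N8 stuck-at-0.
Test 3 (in0=0, in1=1, in2=0, in3=0): fault-free N1=0, N2=1, N3=0, N4=0, N5=1, N6=0, N7=0, N8=1 → 1; observed 1. Eliminates N7 stuck-at-1.
Only N4 stuck-at-0 is consistent with every test.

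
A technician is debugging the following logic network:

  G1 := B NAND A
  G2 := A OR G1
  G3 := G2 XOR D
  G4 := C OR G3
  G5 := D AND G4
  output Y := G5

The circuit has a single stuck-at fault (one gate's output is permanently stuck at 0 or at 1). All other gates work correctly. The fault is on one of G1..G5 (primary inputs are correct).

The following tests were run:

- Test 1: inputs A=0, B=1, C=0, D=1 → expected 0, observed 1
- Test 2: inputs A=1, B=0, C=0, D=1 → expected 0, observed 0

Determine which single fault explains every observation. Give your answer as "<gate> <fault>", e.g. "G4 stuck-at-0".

Fault-free values for test 1 (A=0, B=1, C=0, D=1): G1=1, G2=1, G3=0, G4=0, G5=0, giving Y=0. Observed 1.
Test 1: faults giving observed 1 are {G1 stuck-at-0, G2 stuck-at-0, G3 stuck-at-1, G4 stuck-at-1, G5 stuck-at-1}.
Test 2 (A=1, B=0, C=0, D=1): fault-free G1=1, G2=1, G3=0, G4=0, G5=0 → 0; observed 0. Eliminates G2 stuck-at-0, G3 stuck-at-1, G4 stuck-at-1, G5 stuck-at-1.
Only G1 stuck-at-0 is consistent with every test.

G1 stuck-at-0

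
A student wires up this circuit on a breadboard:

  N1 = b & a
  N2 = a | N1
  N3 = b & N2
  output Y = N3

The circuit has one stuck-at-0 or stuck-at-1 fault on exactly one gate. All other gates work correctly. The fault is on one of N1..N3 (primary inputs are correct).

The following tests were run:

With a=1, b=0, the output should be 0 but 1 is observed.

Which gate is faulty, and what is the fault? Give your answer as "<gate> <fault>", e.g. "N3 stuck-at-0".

N3 stuck-at-1

Fault-free values for test 1 (a=1, b=0): N1=0, N2=1, N3=0, giving Y=0. Observed 1.
Test 1: faults giving observed 1 are {N3 stuck-at-1}.
Only N3 stuck-at-1 is consistent with every test.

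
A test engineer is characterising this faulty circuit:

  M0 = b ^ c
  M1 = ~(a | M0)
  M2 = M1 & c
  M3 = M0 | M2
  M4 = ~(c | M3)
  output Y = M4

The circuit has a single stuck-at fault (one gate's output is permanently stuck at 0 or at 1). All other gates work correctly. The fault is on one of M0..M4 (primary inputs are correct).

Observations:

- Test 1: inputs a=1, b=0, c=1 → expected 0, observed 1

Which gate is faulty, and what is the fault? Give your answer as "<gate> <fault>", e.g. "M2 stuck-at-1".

Fault-free values for test 1 (a=1, b=0, c=1): M0=1, M1=0, M2=0, M3=1, M4=0, giving Y=0. Observed 1.
Test 1: faults giving observed 1 are {M4 stuck-at-1}.
Only M4 stuck-at-1 is consistent with every test.

M4 stuck-at-1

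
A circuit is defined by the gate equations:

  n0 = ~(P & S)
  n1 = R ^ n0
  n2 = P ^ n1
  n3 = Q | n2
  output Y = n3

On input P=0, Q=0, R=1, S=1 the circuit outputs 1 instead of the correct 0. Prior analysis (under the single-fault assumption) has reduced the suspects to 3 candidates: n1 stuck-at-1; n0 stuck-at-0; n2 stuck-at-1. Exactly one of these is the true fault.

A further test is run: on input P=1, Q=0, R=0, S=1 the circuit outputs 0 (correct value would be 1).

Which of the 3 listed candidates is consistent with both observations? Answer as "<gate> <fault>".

n1 stuck-at-1

Evaluate each candidate on input P=1, Q=0, R=0, S=1:
  n1 stuck-at-1: n0=0, n1=1 [stuck-at-1], n2=0, n3=0 → 0 — matches
  n0 stuck-at-0: n0=0 [stuck-at-0], n1=0, n2=1, n3=1 → 1 — eliminated
  n2 stuck-at-1: n0=0, n1=0, n2=1 [stuck-at-1], n3=1 → 1 — eliminated
Only n1 stuck-at-1 reproduces the observed 0.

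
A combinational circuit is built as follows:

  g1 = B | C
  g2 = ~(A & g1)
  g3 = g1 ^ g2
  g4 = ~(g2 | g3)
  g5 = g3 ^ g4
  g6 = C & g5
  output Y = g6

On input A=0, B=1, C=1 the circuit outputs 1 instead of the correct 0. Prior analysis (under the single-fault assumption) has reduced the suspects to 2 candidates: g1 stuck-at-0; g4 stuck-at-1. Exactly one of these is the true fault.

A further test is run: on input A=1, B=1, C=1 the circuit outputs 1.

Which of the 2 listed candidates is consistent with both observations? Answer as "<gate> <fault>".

g1 stuck-at-0

Evaluate each candidate on input A=1, B=1, C=1:
  g1 stuck-at-0: g1=0 [stuck-at-0], g2=1, g3=1, g4=0, g5=1, g6=1 → 1 — matches
  g4 stuck-at-1: g1=1, g2=0, g3=1, g4=1 [stuck-at-1], g5=0, g6=0 → 0 — eliminated
Only g1 stuck-at-0 reproduces the observed 1.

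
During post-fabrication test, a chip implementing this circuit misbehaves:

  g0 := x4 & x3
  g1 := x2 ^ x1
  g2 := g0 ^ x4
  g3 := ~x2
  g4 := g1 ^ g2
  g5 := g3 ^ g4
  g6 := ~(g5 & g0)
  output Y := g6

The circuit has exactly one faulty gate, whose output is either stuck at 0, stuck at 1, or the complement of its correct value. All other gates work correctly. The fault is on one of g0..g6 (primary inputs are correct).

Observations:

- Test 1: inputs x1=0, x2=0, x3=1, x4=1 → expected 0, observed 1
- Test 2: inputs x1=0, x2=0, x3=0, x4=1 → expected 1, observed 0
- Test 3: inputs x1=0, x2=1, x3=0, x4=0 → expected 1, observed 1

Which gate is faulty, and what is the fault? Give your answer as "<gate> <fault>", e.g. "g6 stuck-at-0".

g0 inverted output

Fault-free values for test 1 (x1=0, x2=0, x3=1, x4=1): g0=1, g1=0, g2=0, g3=1, g4=0, g5=1, g6=0, giving Y=0. Observed 1.
Test 1: faults giving observed 1 are {g0 stuck-at-0, g0 inverted output, g1 stuck-at-1, g1 inverted output, g2 stuck-at-1, g2 inverted output, g3 stuck-at-0, g3 inverted output, g4 stuck-at-1, g4 inverted output, g5 stuck-at-0, g5 inverted output, g6 stuck-at-1, g6 inverted output}.
Test 2 (x1=0, x2=0, x3=0, x4=1): fault-free g0=0, g1=0, g2=1, g3=1, g4=1, g5=0, g6=1 → 1; observed 0. Eliminates g0 stuck-at-0, g1 stuck-at-1, g1 inverted output, g2 stuck-at-1, g2 inverted output, g3 stuck-at-0, g3 inverted output, g4 stuck-at-1, g4 inverted output, g5 stuck-at-0, g5 inverted output, g6 stuck-at-1.
Test 3 (x1=0, x2=1, x3=0, x4=0): fault-free g0=0, g1=1, g2=0, g3=0, g4=1, g5=1, g6=1 → 1; observed 1. Eliminates g6 inverted output.
Only g0 inverted output is consistent with every test.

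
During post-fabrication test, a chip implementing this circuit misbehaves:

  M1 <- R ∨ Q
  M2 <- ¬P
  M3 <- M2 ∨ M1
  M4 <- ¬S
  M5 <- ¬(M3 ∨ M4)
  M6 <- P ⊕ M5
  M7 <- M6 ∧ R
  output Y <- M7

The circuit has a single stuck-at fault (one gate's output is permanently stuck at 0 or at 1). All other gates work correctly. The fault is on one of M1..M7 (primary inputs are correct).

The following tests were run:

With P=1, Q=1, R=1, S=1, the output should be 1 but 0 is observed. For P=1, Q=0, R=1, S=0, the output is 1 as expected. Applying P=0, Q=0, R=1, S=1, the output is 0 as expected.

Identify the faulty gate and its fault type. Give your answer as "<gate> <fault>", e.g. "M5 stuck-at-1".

M1 stuck-at-0

Fault-free values for test 1 (P=1, Q=1, R=1, S=1): M1=1, M2=0, M3=1, M4=0, M5=0, M6=1, M7=1, giving Y=1. Observed 0.
Test 1: faults giving observed 0 are {M1 stuck-at-0, M3 stuck-at-0, M5 stuck-at-1, M6 stuck-at-0, M7 stuck-at-0}.
Test 2 (P=1, Q=0, R=1, S=0): fault-free M1=1, M2=0, M3=1, M4=1, M5=0, M6=1, M7=1 → 1; observed 1. Eliminates M5 stuck-at-1, M6 stuck-at-0, M7 stuck-at-0.
Test 3 (P=0, Q=0, R=1, S=1): fault-free M1=1, M2=1, M3=1, M4=0, M5=0, M6=0, M7=0 → 0; observed 0. Eliminates M3 stuck-at-0.
Only M1 stuck-at-0 is consistent with every test.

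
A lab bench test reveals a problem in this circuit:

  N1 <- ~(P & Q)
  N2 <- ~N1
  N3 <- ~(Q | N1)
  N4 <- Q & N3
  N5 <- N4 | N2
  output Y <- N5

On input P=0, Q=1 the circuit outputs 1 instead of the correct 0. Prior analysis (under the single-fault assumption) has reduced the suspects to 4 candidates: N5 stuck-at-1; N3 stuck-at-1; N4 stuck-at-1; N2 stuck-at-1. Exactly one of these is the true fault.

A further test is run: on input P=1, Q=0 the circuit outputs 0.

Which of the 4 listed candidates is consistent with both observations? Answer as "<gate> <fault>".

N3 stuck-at-1

Evaluate each candidate on input P=1, Q=0:
  N5 stuck-at-1: N1=1, N2=0, N3=0, N4=0, N5=1 [stuck-at-1] → 1 — eliminated
  N3 stuck-at-1: N1=1, N2=0, N3=1 [stuck-at-1], N4=0, N5=0 → 0 — matches
  N4 stuck-at-1: N1=1, N2=0, N3=0, N4=1 [stuck-at-1], N5=1 → 1 — eliminated
  N2 stuck-at-1: N1=1, N2=1 [stuck-at-1], N3=0, N4=0, N5=1 → 1 — eliminated
Only N3 stuck-at-1 reproduces the observed 0.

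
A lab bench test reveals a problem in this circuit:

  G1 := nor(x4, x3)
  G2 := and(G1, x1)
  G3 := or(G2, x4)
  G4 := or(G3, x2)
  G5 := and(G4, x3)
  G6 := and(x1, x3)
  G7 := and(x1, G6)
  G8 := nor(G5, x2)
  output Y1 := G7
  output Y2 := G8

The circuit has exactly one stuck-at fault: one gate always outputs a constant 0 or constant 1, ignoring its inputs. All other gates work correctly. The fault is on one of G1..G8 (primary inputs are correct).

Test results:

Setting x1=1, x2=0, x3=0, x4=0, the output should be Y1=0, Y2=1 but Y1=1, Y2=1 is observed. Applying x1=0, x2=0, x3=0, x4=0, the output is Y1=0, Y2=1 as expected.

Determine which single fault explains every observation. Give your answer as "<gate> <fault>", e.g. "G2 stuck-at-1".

G6 stuck-at-1

Fault-free values for test 1 (x1=1, x2=0, x3=0, x4=0): G1=1, G2=1, G3=1, G4=1, G5=0, G6=0, G7=0, G8=1, giving Y1=0, Y2=1. Observed Y1=1, Y2=1.
Test 1: faults giving observed Y1=1, Y2=1 are {G6 stuck-at-1, G7 stuck-at-1}.
Test 2 (x1=0, x2=0, x3=0, x4=0): fault-free G1=1, G2=0, G3=0, G4=0, G5=0, G6=0, G7=0, G8=1 → Y1=0, Y2=1; observed Y1=0, Y2=1. Eliminates G7 stuck-at-1.
Only G6 stuck-at-1 is consistent with every test.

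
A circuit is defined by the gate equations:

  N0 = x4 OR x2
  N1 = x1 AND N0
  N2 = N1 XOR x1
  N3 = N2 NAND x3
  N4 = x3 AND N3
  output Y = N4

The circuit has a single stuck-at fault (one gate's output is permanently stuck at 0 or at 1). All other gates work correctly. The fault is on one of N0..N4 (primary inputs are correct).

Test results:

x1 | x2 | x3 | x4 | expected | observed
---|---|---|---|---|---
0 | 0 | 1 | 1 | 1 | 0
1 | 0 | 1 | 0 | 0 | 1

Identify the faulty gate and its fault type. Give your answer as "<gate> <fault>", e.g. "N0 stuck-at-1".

N1 stuck-at-1

Fault-free values for test 1 (x1=0, x2=0, x3=1, x4=1): N0=1, N1=0, N2=0, N3=1, N4=1, giving Y=1. Observed 0.
Test 1: faults giving observed 0 are {N1 stuck-at-1, N2 stuck-at-1, N3 stuck-at-0, N4 stuck-at-0}.
Test 2 (x1=1, x2=0, x3=1, x4=0): fault-free N0=0, N1=0, N2=1, N3=0, N4=0 → 0; observed 1. Eliminates N2 stuck-at-1, N3 stuck-at-0, N4 stuck-at-0.
Only N1 stuck-at-1 is consistent with every test.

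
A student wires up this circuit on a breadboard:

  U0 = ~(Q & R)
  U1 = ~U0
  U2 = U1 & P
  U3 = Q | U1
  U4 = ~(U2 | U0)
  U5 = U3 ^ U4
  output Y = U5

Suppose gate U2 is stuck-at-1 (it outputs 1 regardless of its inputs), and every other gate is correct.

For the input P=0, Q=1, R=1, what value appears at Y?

Propagate with U2 forced: U0=0, U1=1, U2=1 [stuck-at-1], U3=1, U4=0, U5=1.
So Y = 1. (Without the fault it would be 0.)

1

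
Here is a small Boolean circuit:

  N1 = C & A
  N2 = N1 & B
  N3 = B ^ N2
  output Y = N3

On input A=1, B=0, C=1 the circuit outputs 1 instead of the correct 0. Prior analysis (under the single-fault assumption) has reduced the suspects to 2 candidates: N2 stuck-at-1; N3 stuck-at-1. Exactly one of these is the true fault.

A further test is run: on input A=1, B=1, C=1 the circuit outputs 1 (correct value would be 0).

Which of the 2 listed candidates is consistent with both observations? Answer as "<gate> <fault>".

N3 stuck-at-1

Evaluate each candidate on input A=1, B=1, C=1:
  N2 stuck-at-1: N1=1, N2=1 [stuck-at-1], N3=0 → 0 — eliminated
  N3 stuck-at-1: N1=1, N2=1, N3=1 [stuck-at-1] → 1 — matches
Only N3 stuck-at-1 reproduces the observed 1.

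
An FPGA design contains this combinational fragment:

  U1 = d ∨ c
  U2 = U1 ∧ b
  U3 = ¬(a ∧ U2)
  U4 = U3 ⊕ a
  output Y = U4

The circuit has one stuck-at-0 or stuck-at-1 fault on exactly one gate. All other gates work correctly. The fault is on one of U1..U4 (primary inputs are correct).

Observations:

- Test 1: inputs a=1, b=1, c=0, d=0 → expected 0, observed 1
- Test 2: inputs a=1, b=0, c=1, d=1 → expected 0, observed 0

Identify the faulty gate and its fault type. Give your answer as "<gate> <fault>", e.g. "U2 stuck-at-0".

U1 stuck-at-1

Fault-free values for test 1 (a=1, b=1, c=0, d=0): U1=0, U2=0, U3=1, U4=0, giving Y=0. Observed 1.
Test 1: faults giving observed 1 are {U1 stuck-at-1, U2 stuck-at-1, U3 stuck-at-0, U4 stuck-at-1}.
Test 2 (a=1, b=0, c=1, d=1): fault-free U1=1, U2=0, U3=1, U4=0 → 0; observed 0. Eliminates U2 stuck-at-1, U3 stuck-at-0, U4 stuck-at-1.
Only U1 stuck-at-1 is consistent with every test.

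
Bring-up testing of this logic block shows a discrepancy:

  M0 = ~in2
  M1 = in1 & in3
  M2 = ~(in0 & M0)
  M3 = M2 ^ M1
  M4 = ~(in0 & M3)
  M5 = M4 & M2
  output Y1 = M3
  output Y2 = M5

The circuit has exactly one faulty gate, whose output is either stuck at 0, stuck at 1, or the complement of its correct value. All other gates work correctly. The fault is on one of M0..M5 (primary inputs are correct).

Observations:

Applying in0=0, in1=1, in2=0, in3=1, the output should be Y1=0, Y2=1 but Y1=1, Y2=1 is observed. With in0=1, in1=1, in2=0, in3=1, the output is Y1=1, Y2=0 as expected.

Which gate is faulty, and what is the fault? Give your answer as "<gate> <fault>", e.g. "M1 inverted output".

M3 stuck-at-1

Fault-free values for test 1 (in0=0, in1=1, in2=0, in3=1): M0=1, M1=1, M2=1, M3=0, M4=1, M5=1, giving Y1=0, Y2=1. Observed Y1=1, Y2=1.
Test 1: faults giving observed Y1=1, Y2=1 are {M1 stuck-at-0, M1 inverted output, M3 stuck-at-1, M3 inverted output}.
Test 2 (in0=1, in1=1, in2=0, in3=1): fault-free M0=1, M1=1, M2=0, M3=1, M4=0, M5=0 → Y1=1, Y2=0; observed Y1=1, Y2=0. Eliminates M1 stuck-at-0, M1 inverted output, M3 inverted output.
Only M3 stuck-at-1 is consistent with every test.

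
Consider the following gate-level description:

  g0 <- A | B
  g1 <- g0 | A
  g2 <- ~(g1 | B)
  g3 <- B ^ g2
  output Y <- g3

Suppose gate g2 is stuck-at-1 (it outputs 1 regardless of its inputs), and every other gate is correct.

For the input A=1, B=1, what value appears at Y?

0

Propagate with g2 forced: g0=1, g1=1, g2=1 [stuck-at-1], g3=0.
So Y = 0. (Without the fault it would be 1.)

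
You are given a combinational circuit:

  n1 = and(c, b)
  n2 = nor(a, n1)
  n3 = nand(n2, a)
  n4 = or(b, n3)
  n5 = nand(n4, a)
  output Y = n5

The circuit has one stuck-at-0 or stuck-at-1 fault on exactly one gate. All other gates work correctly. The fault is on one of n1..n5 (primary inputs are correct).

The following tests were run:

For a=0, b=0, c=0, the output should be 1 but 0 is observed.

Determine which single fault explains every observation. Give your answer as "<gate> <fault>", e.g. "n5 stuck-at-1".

n5 stuck-at-0

Fault-free values for test 1 (a=0, b=0, c=0): n1=0, n2=1, n3=1, n4=1, n5=1, giving Y=1. Observed 0.
Test 1: faults giving observed 0 are {n5 stuck-at-0}.
Only n5 stuck-at-0 is consistent with every test.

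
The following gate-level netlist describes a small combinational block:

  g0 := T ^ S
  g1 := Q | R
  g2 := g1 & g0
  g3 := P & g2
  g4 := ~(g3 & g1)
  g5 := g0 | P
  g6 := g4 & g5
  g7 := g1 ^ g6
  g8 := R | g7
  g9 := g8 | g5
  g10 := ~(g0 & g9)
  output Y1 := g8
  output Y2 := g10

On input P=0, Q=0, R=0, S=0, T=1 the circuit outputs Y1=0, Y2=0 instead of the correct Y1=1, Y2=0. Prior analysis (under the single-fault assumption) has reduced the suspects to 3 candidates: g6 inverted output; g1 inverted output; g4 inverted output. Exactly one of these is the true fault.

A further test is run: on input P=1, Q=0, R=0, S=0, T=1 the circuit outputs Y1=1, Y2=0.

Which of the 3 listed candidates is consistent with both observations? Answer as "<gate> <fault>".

g1 inverted output

Evaluate each candidate on input P=1, Q=0, R=0, S=0, T=1:
  g6 inverted output: g0=1, g1=0, g2=0, g3=0, g4=1, g5=1, g6=0 [inverted output], g7=0, g8=0, g9=1, g10=0 → Y1=0, Y2=0 — eliminated
  g1 inverted output: g0=1, g1=1 [inverted output], g2=1, g3=1, g4=0, g5=1, g6=0, g7=1, g8=1, g9=1, g10=0 → Y1=1, Y2=0 — matches
  g4 inverted output: g0=1, g1=0, g2=0, g3=0, g4=0 [inverted output], g5=1, g6=0, g7=0, g8=0, g9=1, g10=0 → Y1=0, Y2=0 — eliminated
Only g1 inverted output reproduces the observed Y1=1, Y2=0.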